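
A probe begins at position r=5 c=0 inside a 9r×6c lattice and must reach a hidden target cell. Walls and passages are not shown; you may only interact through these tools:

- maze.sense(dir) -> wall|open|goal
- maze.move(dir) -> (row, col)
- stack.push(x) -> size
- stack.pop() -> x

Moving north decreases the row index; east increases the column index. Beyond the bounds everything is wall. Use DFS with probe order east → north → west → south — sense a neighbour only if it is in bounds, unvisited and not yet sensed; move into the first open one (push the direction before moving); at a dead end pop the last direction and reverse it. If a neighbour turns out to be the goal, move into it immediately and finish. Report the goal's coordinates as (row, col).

% 1. maze.sense(east) ~> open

% 2. stack.push(east) ~> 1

% 3. maze.move(east) ~> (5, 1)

% 4. maze.sense(east) ~> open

% 5. stack.push(east) ~> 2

% 6. maze.move(east) ~> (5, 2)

% 7. maze.sense(east) ~> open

% 8. stack.push(east) ~> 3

% 9. maze.move(east) ~> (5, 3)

% 10. maze.sense(east) ~> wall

% 11. maze.sense(north) ~> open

% 12. stack.push(north) ~> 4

% 13. maze.move(north) ~> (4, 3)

% 14. maze.sense(east) ~> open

% 15. stack.push(east) ~> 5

% 16. maze.move(east) ~> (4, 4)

% 17. maze.sense(east) ~> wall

% 18. maze.sense(north) ~> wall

% 19. stack.pop() ~> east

% 20. maze.move(west) ~> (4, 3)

% 21. maze.sense(north) ~> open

% 22. stack.push(north) ~> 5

% 23. maze.move(north) ~> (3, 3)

% 24. maze.sense(north) ~> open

% 25. stack.push(north) ~> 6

% 26. maze.move(north) ~> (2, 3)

% 27. maze.sense(east) ~> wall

% 28. maze.sense(north) ~> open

% 29. stack.push(north) ~> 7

% 30. maze.move(north) ~> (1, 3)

% 31. maze.sense(east) ~> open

% 32. stack.push(east) ~> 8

% 33. maze.move(east) ~> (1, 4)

% 34. maze.sense(east) ~> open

% 35. stack.push(east) ~> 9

% 36. maze.move(east) ~> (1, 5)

% 37. maze.sense(north) ~> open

% 38. stack.push(north) ~> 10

% 39. maze.move(north) ~> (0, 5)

% 40. maze.sense(west) ~> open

% 41. stack.push(west) ~> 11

% 42. maze.move(west) ~> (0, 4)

% 43. maze.sense(west) ~> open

% 44. stack.push(west) ~> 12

% 45. maze.move(west) ~> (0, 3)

% 46. maze.sense(west) ~> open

% 47. stack.push(west) ~> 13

% 48. maze.move(west) ~> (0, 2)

% 49. maze.sense(west) ~> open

% 50. stack.push(west) ~> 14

% 51. maze.move(west) ~> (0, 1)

% 52. maze.sense(west) ~> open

% 53. stack.push(west) ~> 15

% 54. maze.move(west) ~> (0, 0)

% 55. maze.sense(south) ~> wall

% 56. stack.pop() ~> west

% 57. maze.move(east) ~> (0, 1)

% 58. maze.sense(south) ~> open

% 59. stack.push(south) ~> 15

% 60. maze.move(south) ~> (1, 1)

% 61. maze.sense(east) ~> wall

% 62. maze.sense(south) ~> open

% 63. stack.push(south) ~> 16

% 64. maze.move(south) ~> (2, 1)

% 65. maze.sense(east) ~> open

% 66. stack.push(east) ~> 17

% 67. maze.move(east) ~> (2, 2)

% 68. maze.sense(south) ~> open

% 69. stack.push(south) ~> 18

% 70. maze.move(south) ~> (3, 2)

% 71. maze.sense(west) ~> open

% 72. stack.push(west) ~> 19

% 73. maze.move(west) ~> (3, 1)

% 74. maze.sense(west) ~> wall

% 75. maze.sense(south) ~> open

% 76. stack.push(south) ~> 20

% 77. maze.move(south) ~> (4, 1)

% 78. maze.sense(east) ~> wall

% 79. maze.sense(west) ~> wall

% 80. stack.pop() ~> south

% 81. maze.move(north) ~> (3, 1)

% 82. stack.pop() ~> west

% 83. maze.move(east) ~> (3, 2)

% 84. stack.pop() ~> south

% 85. maze.move(north) ~> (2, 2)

% 86. stack.pop() ~> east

% 87. maze.move(west) ~> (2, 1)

% 88. maze.sense(west) ~> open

% 89. stack.push(west) ~> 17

% 90. maze.move(west) ~> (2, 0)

% 91. stack.pop() ~> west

% 92. maze.move(east) ~> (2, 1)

% 93. stack.pop() ~> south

% 94. maze.move(north) ~> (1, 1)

% 95. stack.pop() ~> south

% 96. maze.move(north) ~> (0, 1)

% 97. stack.pop() ~> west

% 98. maze.move(east) ~> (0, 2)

% 99. stack.pop() ~> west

% 100. maze.move(east) ~> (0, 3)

% 101. stack.pop() ~> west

% 102. maze.move(east) ~> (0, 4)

% 103. stack.pop() ~> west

% 104. maze.move(east) ~> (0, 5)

% 105. stack.pop() ~> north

% 106. maze.move(south) ~> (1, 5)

% 107. maze.sense(south) ~> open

% 108. stack.push(south) ~> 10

% 109. maze.move(south) ~> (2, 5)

% 110. maze.sense(south) ~> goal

% 111. maze.move(south) ~> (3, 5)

Answer: (3, 5)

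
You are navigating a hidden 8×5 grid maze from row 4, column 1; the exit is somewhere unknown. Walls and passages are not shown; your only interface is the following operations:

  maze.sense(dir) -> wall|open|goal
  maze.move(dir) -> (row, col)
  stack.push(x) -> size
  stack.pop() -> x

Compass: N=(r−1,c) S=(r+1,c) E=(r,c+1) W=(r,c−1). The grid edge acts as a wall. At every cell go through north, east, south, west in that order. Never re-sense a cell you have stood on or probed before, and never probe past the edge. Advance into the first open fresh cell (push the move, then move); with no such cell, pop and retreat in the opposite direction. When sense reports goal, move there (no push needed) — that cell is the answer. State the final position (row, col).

Act: sense[dir→north]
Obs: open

Act: push[x→north]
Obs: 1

Act: move[dir→north]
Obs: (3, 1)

Act: sense[dir→north]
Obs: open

Act: push[x→north]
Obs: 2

Act: move[dir→north]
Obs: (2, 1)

Act: sense[dir→north]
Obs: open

Act: push[x→north]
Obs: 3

Act: move[dir→north]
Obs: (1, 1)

Act: sense[dir→north]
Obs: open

Act: push[x→north]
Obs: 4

Act: move[dir→north]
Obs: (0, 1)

Act: sense[dir→east]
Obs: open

Act: push[x→east]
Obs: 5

Act: move[dir→east]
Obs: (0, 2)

Act: sense[dir→east]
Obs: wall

Act: sense[dir→south]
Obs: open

Act: push[x→south]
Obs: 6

Act: move[dir→south]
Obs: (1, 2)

Act: sense[dir→east]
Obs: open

Act: push[x→east]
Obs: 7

Act: move[dir→east]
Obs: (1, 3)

Act: sense[dir→east]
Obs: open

Act: push[x→east]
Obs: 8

Act: move[dir→east]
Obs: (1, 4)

Act: sense[dir→north]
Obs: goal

Act: move[dir→north]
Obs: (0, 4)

Answer: (0, 4)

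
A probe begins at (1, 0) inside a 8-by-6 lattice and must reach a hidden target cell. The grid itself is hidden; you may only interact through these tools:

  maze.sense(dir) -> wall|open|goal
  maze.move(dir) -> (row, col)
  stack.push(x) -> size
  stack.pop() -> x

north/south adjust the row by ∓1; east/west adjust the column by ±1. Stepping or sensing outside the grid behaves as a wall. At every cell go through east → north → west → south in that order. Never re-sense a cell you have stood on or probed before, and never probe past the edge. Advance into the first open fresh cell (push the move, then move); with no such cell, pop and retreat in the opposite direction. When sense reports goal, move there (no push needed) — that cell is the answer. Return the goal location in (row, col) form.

;; 1. maze.sense(dir='east') -> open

;; 2. stack.push(x='east') -> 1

;; 3. maze.move(dir='east') -> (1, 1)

;; 4. maze.sense(dir='east') -> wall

;; 5. maze.sense(dir='north') -> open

;; 6. stack.push(x='north') -> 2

;; 7. maze.move(dir='north') -> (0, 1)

;; 8. maze.sense(dir='east') -> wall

;; 9. maze.sense(dir='west') -> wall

;; 10. stack.pop() -> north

;; 11. maze.move(dir='south') -> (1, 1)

;; 12. maze.sense(dir='south') -> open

;; 13. stack.push(x='south') -> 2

;; 14. maze.move(dir='south') -> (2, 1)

;; 15. maze.sense(dir='east') -> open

;; 16. stack.push(x='east') -> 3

;; 17. maze.move(dir='east') -> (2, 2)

;; 18. maze.sense(dir='east') -> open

;; 19. stack.push(x='east') -> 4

;; 20. maze.move(dir='east') -> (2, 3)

;; 21. maze.sense(dir='east') -> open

;; 22. stack.push(x='east') -> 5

;; 23. maze.move(dir='east') -> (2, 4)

;; 24. maze.sense(dir='east') -> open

;; 25. stack.push(x='east') -> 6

;; 26. maze.move(dir='east') -> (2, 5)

;; 27. maze.sense(dir='north') -> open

;; 28. stack.push(x='north') -> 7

;; 29. maze.move(dir='north') -> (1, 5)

;; 30. maze.sense(dir='north') -> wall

;; 31. maze.sense(dir='west') -> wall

;; 32. stack.pop() -> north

;; 33. maze.move(dir='south') -> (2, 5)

;; 34. maze.sense(dir='south') -> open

;; 35. stack.push(x='south') -> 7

;; 36. maze.move(dir='south') -> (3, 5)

;; 37. maze.sense(dir='west') -> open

;; 38. stack.push(x='west') -> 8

;; 39. maze.move(dir='west') -> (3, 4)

;; 40. maze.sense(dir='west') -> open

;; 41. stack.push(x='west') -> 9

;; 42. maze.move(dir='west') -> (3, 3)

;; 43. maze.sense(dir='west') -> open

;; 44. stack.push(x='west') -> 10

;; 45. maze.move(dir='west') -> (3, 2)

;; 46. maze.sense(dir='west') -> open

;; 47. stack.push(x='west') -> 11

;; 48. maze.move(dir='west') -> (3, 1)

;; 49. maze.sense(dir='west') -> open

;; 50. stack.push(x='west') -> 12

;; 51. maze.move(dir='west') -> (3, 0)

;; 52. maze.sense(dir='north') -> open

;; 53. stack.push(x='north') -> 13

;; 54. maze.move(dir='north') -> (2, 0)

;; 55. stack.pop() -> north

;; 56. maze.move(dir='south') -> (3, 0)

;; 57. maze.sense(dir='south') -> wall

;; 58. stack.pop() -> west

;; 59. maze.move(dir='east') -> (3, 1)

;; 60. maze.sense(dir='south') -> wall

;; 61. stack.pop() -> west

;; 62. maze.move(dir='east') -> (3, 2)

;; 63. maze.sense(dir='south') -> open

;; 64. stack.push(x='south') -> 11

;; 65. maze.move(dir='south') -> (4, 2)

;; 66. maze.sense(dir='east') -> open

;; 67. stack.push(x='east') -> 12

;; 68. maze.move(dir='east') -> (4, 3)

;; 69. maze.sense(dir='east') -> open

;; 70. stack.push(x='east') -> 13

;; 71. maze.move(dir='east') -> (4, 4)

;; 72. maze.sense(dir='east') -> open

;; 73. stack.push(x='east') -> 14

;; 74. maze.move(dir='east') -> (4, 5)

;; 75. maze.sense(dir='south') -> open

;; 76. stack.push(x='south') -> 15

;; 77. maze.move(dir='south') -> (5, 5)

;; 78. maze.sense(dir='west') -> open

;; 79. stack.push(x='west') -> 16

;; 80. maze.move(dir='west') -> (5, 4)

;; 81. maze.sense(dir='west') -> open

;; 82. stack.push(x='west') -> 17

;; 83. maze.move(dir='west') -> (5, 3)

;; 84. maze.sense(dir='west') -> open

;; 85. stack.push(x='west') -> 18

;; 86. maze.move(dir='west') -> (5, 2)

;; 87. maze.sense(dir='west') -> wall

;; 88. maze.sense(dir='south') -> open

;; 89. stack.push(x='south') -> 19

;; 90. maze.move(dir='south') -> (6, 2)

;; 91. maze.sense(dir='east') -> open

;; 92. stack.push(x='east') -> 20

;; 93. maze.move(dir='east') -> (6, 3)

;; 94. maze.sense(dir='east') -> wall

;; 95. maze.sense(dir='south') -> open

;; 96. stack.push(x='south') -> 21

;; 97. maze.move(dir='south') -> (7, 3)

;; 98. maze.sense(dir='east') -> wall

;; 99. maze.sense(dir='west') -> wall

;; 100. stack.pop() -> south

;; 101. maze.move(dir='north') -> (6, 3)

;; 102. stack.pop() -> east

;; 103. maze.move(dir='west') -> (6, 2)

;; 104. maze.sense(dir='west') -> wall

;; 105. stack.pop() -> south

;; 106. maze.move(dir='north') -> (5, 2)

;; 107. stack.pop() -> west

;; 108. maze.move(dir='east') -> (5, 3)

;; 109. stack.pop() -> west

;; 110. maze.move(dir='east') -> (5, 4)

;; 111. stack.pop() -> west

;; 112. maze.move(dir='east') -> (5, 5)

;; 113. maze.sense(dir='south') -> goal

;; 114. maze.move(dir='south') -> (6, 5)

Answer: (6, 5)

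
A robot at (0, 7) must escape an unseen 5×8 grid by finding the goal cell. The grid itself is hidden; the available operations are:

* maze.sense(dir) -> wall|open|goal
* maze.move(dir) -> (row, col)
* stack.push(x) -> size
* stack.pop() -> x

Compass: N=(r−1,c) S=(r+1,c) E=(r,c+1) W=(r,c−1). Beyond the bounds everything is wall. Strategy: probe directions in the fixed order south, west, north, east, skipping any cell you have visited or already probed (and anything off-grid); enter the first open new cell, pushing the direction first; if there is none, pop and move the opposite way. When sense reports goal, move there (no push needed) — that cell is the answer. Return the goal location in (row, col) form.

;; 1. maze.sense(south) => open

;; 2. stack.push(south) => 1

;; 3. maze.move(south) => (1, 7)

;; 4. maze.sense(south) => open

;; 5. stack.push(south) => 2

;; 6. maze.move(south) => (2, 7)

;; 7. maze.sense(south) => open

;; 8. stack.push(south) => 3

;; 9. maze.move(south) => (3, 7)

;; 10. maze.sense(south) => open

;; 11. stack.push(south) => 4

;; 12. maze.move(south) => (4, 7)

;; 13. maze.sense(west) => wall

;; 14. stack.pop() => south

;; 15. maze.move(north) => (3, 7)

;; 16. maze.sense(west) => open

;; 17. stack.push(west) => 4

;; 18. maze.move(west) => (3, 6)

;; 19. maze.sense(west) => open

;; 20. stack.push(west) => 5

;; 21. maze.move(west) => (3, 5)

;; 22. maze.sense(south) => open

;; 23. stack.push(south) => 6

;; 24. maze.move(south) => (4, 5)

;; 25. maze.sense(west) => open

;; 26. stack.push(west) => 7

;; 27. maze.move(west) => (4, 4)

;; 28. maze.sense(west) => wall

;; 29. maze.sense(north) => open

;; 30. stack.push(north) => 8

;; 31. maze.move(north) => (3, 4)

;; 32. maze.sense(west) => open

;; 33. stack.push(west) => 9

;; 34. maze.move(west) => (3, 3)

;; 35. maze.sense(west) => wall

;; 36. maze.sense(north) => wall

;; 37. stack.pop() => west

;; 38. maze.move(east) => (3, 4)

;; 39. maze.sense(north) => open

;; 40. stack.push(north) => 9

;; 41. maze.move(north) => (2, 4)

;; 42. maze.sense(north) => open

;; 43. stack.push(north) => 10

;; 44. maze.move(north) => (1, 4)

;; 45. maze.sense(west) => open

;; 46. stack.push(west) => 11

;; 47. maze.move(west) => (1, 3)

;; 48. maze.sense(west) => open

;; 49. stack.push(west) => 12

;; 50. maze.move(west) => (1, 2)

;; 51. maze.sense(south) => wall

;; 52. maze.sense(west) => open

;; 53. stack.push(west) => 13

;; 54. maze.move(west) => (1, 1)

;; 55. maze.sense(south) => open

;; 56. stack.push(south) => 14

;; 57. maze.move(south) => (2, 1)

;; 58. maze.sense(south) => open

;; 59. stack.push(south) => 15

;; 60. maze.move(south) => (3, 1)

;; 61. maze.sense(south) => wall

;; 62. maze.sense(west) => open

;; 63. stack.push(west) => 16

;; 64. maze.move(west) => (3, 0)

;; 65. maze.sense(south) => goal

;; 66. maze.move(south) => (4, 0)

Answer: (4, 0)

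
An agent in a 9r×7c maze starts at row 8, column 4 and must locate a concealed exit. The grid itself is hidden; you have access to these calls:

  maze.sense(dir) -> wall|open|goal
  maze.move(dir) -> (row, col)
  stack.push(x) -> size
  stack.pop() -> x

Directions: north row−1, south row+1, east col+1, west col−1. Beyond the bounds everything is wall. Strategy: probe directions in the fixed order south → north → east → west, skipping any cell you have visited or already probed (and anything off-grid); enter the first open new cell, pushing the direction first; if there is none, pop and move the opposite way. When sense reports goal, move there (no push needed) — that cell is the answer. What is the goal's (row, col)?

-- 1. maze.sense(dir: north) == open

-- 2. stack.push(x: north) == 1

-- 3. maze.move(dir: north) == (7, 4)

-- 4. maze.sense(dir: north) == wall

-- 5. maze.sense(dir: east) == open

-- 6. stack.push(x: east) == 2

-- 7. maze.move(dir: east) == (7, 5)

-- 8. maze.sense(dir: south) == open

-- 9. stack.push(x: south) == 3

-- 10. maze.move(dir: south) == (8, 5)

-- 11. maze.sense(dir: east) == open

-- 12. stack.push(x: east) == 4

-- 13. maze.move(dir: east) == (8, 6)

-- 14. maze.sense(dir: north) == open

-- 15. stack.push(x: north) == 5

-- 16. maze.move(dir: north) == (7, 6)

-- 17. maze.sense(dir: north) == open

-- 18. stack.push(x: north) == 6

-- 19. maze.move(dir: north) == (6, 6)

-- 20. maze.sense(dir: north) == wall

-- 21. maze.sense(dir: west) == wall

-- 22. stack.pop() == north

-- 23. maze.move(dir: south) == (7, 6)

-- 24. stack.pop() == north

-- 25. maze.move(dir: south) == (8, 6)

-- 26. stack.pop() == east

-- 27. maze.move(dir: west) == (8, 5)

-- 28. stack.pop() == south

-- 29. maze.move(dir: north) == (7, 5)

-- 30. stack.pop() == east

-- 31. maze.move(dir: west) == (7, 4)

-- 32. maze.sense(dir: west) == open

-- 33. stack.push(x: west) == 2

-- 34. maze.move(dir: west) == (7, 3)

-- 35. maze.sense(dir: south) == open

-- 36. stack.push(x: south) == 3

-- 37. maze.move(dir: south) == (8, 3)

-- 38. maze.sense(dir: west) == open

-- 39. stack.push(x: west) == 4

-- 40. maze.move(dir: west) == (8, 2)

-- 41. maze.sense(dir: north) == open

-- 42. stack.push(x: north) == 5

-- 43. maze.move(dir: north) == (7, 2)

-- 44. maze.sense(dir: north) == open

-- 45. stack.push(x: north) == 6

-- 46. maze.move(dir: north) == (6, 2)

-- 47. maze.sense(dir: north) == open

-- 48. stack.push(x: north) == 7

-- 49. maze.move(dir: north) == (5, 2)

-- 50. maze.sense(dir: north) == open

-- 51. stack.push(x: north) == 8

-- 52. maze.move(dir: north) == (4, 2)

-- 53. maze.sense(dir: north) == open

-- 54. stack.push(x: north) == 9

-- 55. maze.move(dir: north) == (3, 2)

-- 56. maze.sense(dir: north) == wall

-- 57. maze.sense(dir: east) == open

-- 58. stack.push(x: east) == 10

-- 59. maze.move(dir: east) == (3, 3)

-- 60. maze.sense(dir: south) == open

-- 61. stack.push(x: south) == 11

-- 62. maze.move(dir: south) == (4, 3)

-- 63. maze.sense(dir: south) == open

-- 64. stack.push(x: south) == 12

-- 65. maze.move(dir: south) == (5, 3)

-- 66. maze.sense(dir: south) == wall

-- 67. maze.sense(dir: east) == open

-- 68. stack.push(x: east) == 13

-- 69. maze.move(dir: east) == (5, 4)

-- 70. maze.sense(dir: north) == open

-- 71. stack.push(x: north) == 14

-- 72. maze.move(dir: north) == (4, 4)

-- 73. maze.sense(dir: north) == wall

-- 74. maze.sense(dir: east) == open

-- 75. stack.push(x: east) == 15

-- 76. maze.move(dir: east) == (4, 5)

-- 77. maze.sense(dir: south) == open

-- 78. stack.push(x: south) == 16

-- 79. maze.move(dir: south) == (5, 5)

-- 80. stack.pop() == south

-- 81. maze.move(dir: north) == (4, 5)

-- 82. maze.sense(dir: north) == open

-- 83. stack.push(x: north) == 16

-- 84. maze.move(dir: north) == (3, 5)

-- 85. maze.sense(dir: north) == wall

-- 86. maze.sense(dir: east) == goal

-- 87. maze.move(dir: east) == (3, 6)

Answer: (3, 6)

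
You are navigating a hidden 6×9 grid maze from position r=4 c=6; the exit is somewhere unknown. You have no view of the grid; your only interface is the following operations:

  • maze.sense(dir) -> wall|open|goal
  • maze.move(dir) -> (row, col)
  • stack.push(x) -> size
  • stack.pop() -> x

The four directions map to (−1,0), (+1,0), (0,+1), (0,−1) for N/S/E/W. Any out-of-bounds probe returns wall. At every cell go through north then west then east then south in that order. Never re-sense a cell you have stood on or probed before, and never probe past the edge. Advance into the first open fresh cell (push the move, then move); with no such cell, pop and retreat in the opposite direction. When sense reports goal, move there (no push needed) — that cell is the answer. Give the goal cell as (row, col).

Do: maze.sense[north]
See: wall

Do: maze.sense[west]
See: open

Do: stack.push[west]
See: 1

Do: maze.move[west]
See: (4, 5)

Do: maze.sense[north]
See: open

Do: stack.push[north]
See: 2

Do: maze.move[north]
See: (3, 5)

Do: maze.sense[north]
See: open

Do: stack.push[north]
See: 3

Do: maze.move[north]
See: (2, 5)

Do: maze.sense[north]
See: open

Do: stack.push[north]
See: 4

Do: maze.move[north]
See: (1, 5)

Do: maze.sense[north]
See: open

Do: stack.push[north]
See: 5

Do: maze.move[north]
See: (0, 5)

Do: maze.sense[west]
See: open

Do: stack.push[west]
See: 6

Do: maze.move[west]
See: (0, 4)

Do: maze.sense[west]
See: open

Do: stack.push[west]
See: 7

Do: maze.move[west]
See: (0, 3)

Do: maze.sense[west]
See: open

Do: stack.push[west]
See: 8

Do: maze.move[west]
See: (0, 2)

Do: maze.sense[west]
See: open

Do: stack.push[west]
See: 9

Do: maze.move[west]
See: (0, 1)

Do: maze.sense[west]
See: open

Do: stack.push[west]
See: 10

Do: maze.move[west]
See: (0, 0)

Do: maze.sense[south]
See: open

Do: stack.push[south]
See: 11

Do: maze.move[south]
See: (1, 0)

Do: maze.sense[east]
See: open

Do: stack.push[east]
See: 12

Do: maze.move[east]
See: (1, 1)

Do: maze.sense[east]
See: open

Do: stack.push[east]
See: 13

Do: maze.move[east]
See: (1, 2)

Do: maze.sense[east]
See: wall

Do: maze.sense[south]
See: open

Do: stack.push[south]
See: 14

Do: maze.move[south]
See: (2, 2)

Do: maze.sense[west]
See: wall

Do: maze.sense[east]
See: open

Do: stack.push[east]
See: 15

Do: maze.move[east]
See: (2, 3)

Do: maze.sense[east]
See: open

Do: stack.push[east]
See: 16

Do: maze.move[east]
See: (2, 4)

Do: maze.sense[north]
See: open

Do: stack.push[north]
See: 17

Do: maze.move[north]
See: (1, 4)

Do: stack.pop[]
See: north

Do: maze.move[south]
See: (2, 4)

Do: maze.sense[south]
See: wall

Do: stack.pop[]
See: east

Do: maze.move[west]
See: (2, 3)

Do: maze.sense[south]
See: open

Do: stack.push[south]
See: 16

Do: maze.move[south]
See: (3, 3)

Do: maze.sense[west]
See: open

Do: stack.push[west]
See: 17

Do: maze.move[west]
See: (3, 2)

Do: maze.sense[west]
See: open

Do: stack.push[west]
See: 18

Do: maze.move[west]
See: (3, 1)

Do: maze.sense[west]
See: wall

Do: maze.sense[south]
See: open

Do: stack.push[south]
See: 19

Do: maze.move[south]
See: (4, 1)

Do: maze.sense[west]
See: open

Do: stack.push[west]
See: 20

Do: maze.move[west]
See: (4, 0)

Do: maze.sense[south]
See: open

Do: stack.push[south]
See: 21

Do: maze.move[south]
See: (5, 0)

Do: maze.sense[east]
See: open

Do: stack.push[east]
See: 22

Do: maze.move[east]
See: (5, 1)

Do: maze.sense[east]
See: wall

Do: stack.pop[]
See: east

Do: maze.move[west]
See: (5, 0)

Do: stack.pop[]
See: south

Do: maze.move[north]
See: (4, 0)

Do: stack.pop[]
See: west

Do: maze.move[east]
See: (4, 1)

Do: maze.sense[east]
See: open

Do: stack.push[east]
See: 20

Do: maze.move[east]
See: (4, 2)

Do: maze.sense[east]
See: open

Do: stack.push[east]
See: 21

Do: maze.move[east]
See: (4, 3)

Do: maze.sense[east]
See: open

Do: stack.push[east]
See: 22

Do: maze.move[east]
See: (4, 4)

Do: maze.sense[south]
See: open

Do: stack.push[south]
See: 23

Do: maze.move[south]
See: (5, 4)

Do: maze.sense[west]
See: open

Do: stack.push[west]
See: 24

Do: maze.move[west]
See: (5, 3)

Do: stack.pop[]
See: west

Do: maze.move[east]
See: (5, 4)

Do: maze.sense[east]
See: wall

Do: stack.pop[]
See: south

Do: maze.move[north]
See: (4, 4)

Do: stack.pop[]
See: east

Do: maze.move[west]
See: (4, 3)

Do: stack.pop[]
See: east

Do: maze.move[west]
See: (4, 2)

Do: stack.pop[]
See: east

Do: maze.move[west]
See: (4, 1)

Do: stack.pop[]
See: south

Do: maze.move[north]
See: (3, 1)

Do: stack.pop[]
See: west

Do: maze.move[east]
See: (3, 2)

Do: stack.pop[]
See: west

Do: maze.move[east]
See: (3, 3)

Do: stack.pop[]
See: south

Do: maze.move[north]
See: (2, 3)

Do: stack.pop[]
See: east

Do: maze.move[west]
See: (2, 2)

Do: stack.pop[]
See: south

Do: maze.move[north]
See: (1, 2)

Do: stack.pop[]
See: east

Do: maze.move[west]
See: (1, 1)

Do: stack.pop[]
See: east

Do: maze.move[west]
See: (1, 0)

Do: maze.sense[south]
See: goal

Do: maze.move[south]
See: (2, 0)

Answer: (2, 0)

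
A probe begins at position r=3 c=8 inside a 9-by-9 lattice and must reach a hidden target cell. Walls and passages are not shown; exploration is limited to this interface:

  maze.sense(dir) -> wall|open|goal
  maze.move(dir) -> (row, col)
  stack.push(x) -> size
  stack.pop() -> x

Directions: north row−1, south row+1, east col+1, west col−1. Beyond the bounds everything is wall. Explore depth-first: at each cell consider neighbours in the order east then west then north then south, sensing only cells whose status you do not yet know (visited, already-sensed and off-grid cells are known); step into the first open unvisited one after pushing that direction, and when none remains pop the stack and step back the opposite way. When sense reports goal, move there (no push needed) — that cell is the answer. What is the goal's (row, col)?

>> maze.sense(west)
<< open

>> stack.push(west)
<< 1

>> maze.move(west)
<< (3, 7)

>> maze.sense(west)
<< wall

>> maze.sense(north)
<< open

>> stack.push(north)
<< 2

>> maze.move(north)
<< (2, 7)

>> maze.sense(east)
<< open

>> stack.push(east)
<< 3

>> maze.move(east)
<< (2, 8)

>> maze.sense(north)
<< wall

>> stack.pop()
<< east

>> maze.move(west)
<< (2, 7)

>> maze.sense(west)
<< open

>> stack.push(west)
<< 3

>> maze.move(west)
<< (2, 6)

>> maze.sense(west)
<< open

>> stack.push(west)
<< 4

>> maze.move(west)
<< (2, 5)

>> maze.sense(west)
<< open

>> stack.push(west)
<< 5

>> maze.move(west)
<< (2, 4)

>> maze.sense(west)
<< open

>> stack.push(west)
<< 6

>> maze.move(west)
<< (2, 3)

>> maze.sense(west)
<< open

>> stack.push(west)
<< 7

>> maze.move(west)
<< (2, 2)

>> maze.sense(west)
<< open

>> stack.push(west)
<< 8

>> maze.move(west)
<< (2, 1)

>> maze.sense(west)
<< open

>> stack.push(west)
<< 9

>> maze.move(west)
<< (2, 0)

>> maze.sense(north)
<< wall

>> maze.sense(south)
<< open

>> stack.push(south)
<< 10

>> maze.move(south)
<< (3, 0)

>> maze.sense(east)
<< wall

>> maze.sense(south)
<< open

>> stack.push(south)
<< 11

>> maze.move(south)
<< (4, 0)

>> maze.sense(east)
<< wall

>> maze.sense(south)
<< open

>> stack.push(south)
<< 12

>> maze.move(south)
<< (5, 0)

>> maze.sense(east)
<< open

>> stack.push(east)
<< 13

>> maze.move(east)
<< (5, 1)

>> maze.sense(east)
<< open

>> stack.push(east)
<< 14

>> maze.move(east)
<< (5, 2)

>> maze.sense(east)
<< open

>> stack.push(east)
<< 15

>> maze.move(east)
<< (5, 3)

>> maze.sense(east)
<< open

>> stack.push(east)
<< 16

>> maze.move(east)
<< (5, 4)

>> maze.sense(east)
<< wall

>> maze.sense(north)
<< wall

>> maze.sense(south)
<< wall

>> stack.pop()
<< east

>> maze.move(west)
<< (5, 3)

>> maze.sense(north)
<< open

>> stack.push(north)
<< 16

>> maze.move(north)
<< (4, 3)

>> maze.sense(west)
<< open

>> stack.push(west)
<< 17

>> maze.move(west)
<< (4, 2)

>> maze.sense(north)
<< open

>> stack.push(north)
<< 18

>> maze.move(north)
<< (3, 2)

>> maze.sense(east)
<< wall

>> stack.pop()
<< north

>> maze.move(south)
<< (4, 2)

>> stack.pop()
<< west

>> maze.move(east)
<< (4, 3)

>> stack.pop()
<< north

>> maze.move(south)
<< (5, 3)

>> maze.sense(south)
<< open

>> stack.push(south)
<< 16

>> maze.move(south)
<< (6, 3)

>> maze.sense(west)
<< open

>> stack.push(west)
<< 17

>> maze.move(west)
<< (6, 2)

>> maze.sense(west)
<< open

>> stack.push(west)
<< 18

>> maze.move(west)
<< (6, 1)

>> maze.sense(west)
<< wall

>> maze.sense(south)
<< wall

>> stack.pop()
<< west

>> maze.move(east)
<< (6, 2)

>> maze.sense(south)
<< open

>> stack.push(south)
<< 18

>> maze.move(south)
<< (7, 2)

>> maze.sense(east)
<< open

>> stack.push(east)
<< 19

>> maze.move(east)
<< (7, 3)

>> maze.sense(east)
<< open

>> stack.push(east)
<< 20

>> maze.move(east)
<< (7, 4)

>> maze.sense(east)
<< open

>> stack.push(east)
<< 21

>> maze.move(east)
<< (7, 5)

>> maze.sense(east)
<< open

>> stack.push(east)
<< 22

>> maze.move(east)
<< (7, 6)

>> maze.sense(east)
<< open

>> stack.push(east)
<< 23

>> maze.move(east)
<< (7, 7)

>> maze.sense(east)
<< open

>> stack.push(east)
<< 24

>> maze.move(east)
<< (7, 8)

>> maze.sense(north)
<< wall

>> maze.sense(south)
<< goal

>> maze.move(south)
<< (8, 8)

Answer: (8, 8)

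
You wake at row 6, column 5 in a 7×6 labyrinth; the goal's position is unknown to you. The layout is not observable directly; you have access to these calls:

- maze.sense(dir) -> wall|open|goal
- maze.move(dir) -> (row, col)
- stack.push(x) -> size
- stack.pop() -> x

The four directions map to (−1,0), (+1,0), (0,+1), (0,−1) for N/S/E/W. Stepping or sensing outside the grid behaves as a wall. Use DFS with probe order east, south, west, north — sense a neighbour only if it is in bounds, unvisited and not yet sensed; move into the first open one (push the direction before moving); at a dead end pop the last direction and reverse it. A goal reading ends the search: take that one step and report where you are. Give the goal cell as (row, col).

Do: sense[dir='west']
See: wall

Do: sense[dir='north']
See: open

Do: push[x='north']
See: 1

Do: move[dir='north']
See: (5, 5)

Do: sense[dir='west']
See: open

Do: push[x='west']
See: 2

Do: move[dir='west']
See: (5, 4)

Do: sense[dir='west']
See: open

Do: push[x='west']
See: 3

Do: move[dir='west']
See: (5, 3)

Do: sense[dir='south']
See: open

Do: push[x='south']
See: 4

Do: move[dir='south']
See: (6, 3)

Do: sense[dir='west']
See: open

Do: push[x='west']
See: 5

Do: move[dir='west']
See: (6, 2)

Do: sense[dir='west']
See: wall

Do: sense[dir='north']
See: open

Do: push[x='north']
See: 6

Do: move[dir='north']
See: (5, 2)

Do: sense[dir='west']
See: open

Do: push[x='west']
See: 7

Do: move[dir='west']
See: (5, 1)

Do: sense[dir='west']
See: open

Do: push[x='west']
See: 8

Do: move[dir='west']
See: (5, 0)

Do: sense[dir='south']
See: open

Do: push[x='south']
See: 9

Do: move[dir='south']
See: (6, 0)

Do: pop[]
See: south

Do: move[dir='north']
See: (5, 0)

Do: sense[dir='north']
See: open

Do: push[x='north']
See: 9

Do: move[dir='north']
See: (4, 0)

Do: sense[dir='east']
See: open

Do: push[x='east']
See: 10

Do: move[dir='east']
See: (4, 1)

Do: sense[dir='east']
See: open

Do: push[x='east']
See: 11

Do: move[dir='east']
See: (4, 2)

Do: sense[dir='east']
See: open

Do: push[x='east']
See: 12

Do: move[dir='east']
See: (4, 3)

Do: sense[dir='east']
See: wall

Do: sense[dir='north']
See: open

Do: push[x='north']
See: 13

Do: move[dir='north']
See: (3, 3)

Do: sense[dir='east']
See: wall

Do: sense[dir='west']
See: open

Do: push[x='west']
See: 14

Do: move[dir='west']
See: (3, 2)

Do: sense[dir='west']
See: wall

Do: sense[dir='north']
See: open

Do: push[x='north']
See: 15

Do: move[dir='north']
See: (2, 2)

Do: sense[dir='east']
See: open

Do: push[x='east']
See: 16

Do: move[dir='east']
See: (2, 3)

Do: sense[dir='east']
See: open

Do: push[x='east']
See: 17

Do: move[dir='east']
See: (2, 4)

Do: sense[dir='east']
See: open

Do: push[x='east']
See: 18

Do: move[dir='east']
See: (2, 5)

Do: sense[dir='south']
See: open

Do: push[x='south']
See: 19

Do: move[dir='south']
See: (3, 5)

Do: sense[dir='south']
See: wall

Do: pop[]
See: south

Do: move[dir='north']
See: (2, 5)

Do: sense[dir='north']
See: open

Do: push[x='north']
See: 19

Do: move[dir='north']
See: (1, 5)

Do: sense[dir='west']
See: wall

Do: sense[dir='north']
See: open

Do: push[x='north']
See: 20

Do: move[dir='north']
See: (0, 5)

Do: sense[dir='west']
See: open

Do: push[x='west']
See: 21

Do: move[dir='west']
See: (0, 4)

Do: sense[dir='west']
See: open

Do: push[x='west']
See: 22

Do: move[dir='west']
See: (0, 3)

Do: sense[dir='south']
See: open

Do: push[x='south']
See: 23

Do: move[dir='south']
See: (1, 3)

Do: sense[dir='west']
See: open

Do: push[x='west']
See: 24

Do: move[dir='west']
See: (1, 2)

Do: sense[dir='west']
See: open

Do: push[x='west']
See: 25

Do: move[dir='west']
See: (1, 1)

Do: sense[dir='south']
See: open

Do: push[x='south']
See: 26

Do: move[dir='south']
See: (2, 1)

Do: sense[dir='west']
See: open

Do: push[x='west']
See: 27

Do: move[dir='west']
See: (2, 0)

Do: sense[dir='south']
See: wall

Do: sense[dir='north']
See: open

Do: push[x='north']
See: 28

Do: move[dir='north']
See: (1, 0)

Do: sense[dir='north']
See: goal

Do: move[dir='north']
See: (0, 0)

Answer: (0, 0)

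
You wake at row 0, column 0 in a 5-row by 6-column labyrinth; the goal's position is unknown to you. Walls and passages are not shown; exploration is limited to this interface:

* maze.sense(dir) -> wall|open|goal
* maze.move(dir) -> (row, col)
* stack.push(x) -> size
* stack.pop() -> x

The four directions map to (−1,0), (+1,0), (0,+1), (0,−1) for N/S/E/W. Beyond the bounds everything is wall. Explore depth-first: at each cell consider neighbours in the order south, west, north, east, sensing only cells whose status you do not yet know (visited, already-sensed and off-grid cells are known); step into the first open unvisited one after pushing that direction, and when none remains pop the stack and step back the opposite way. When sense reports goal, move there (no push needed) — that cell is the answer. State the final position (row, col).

Step: sense[south]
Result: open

Step: push[south]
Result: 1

Step: move[south]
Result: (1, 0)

Step: sense[south]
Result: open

Step: push[south]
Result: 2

Step: move[south]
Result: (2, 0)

Step: sense[south]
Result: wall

Step: sense[east]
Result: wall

Step: pop[]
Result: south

Step: move[north]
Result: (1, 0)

Step: sense[east]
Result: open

Step: push[east]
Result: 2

Step: move[east]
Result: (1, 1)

Step: sense[north]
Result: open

Step: push[north]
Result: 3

Step: move[north]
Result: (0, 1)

Step: sense[east]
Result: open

Step: push[east]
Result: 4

Step: move[east]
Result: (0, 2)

Step: sense[south]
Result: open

Step: push[south]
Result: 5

Step: move[south]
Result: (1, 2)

Step: sense[south]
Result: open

Step: push[south]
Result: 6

Step: move[south]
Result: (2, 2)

Step: sense[south]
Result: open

Step: push[south]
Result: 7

Step: move[south]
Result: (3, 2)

Step: sense[south]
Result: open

Step: push[south]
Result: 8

Step: move[south]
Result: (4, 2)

Step: sense[west]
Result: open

Step: push[west]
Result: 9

Step: move[west]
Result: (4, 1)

Step: sense[west]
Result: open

Step: push[west]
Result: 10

Step: move[west]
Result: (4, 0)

Step: pop[]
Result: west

Step: move[east]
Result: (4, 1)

Step: sense[north]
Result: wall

Step: pop[]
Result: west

Step: move[east]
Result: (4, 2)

Step: sense[east]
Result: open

Step: push[east]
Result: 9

Step: move[east]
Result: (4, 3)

Step: sense[north]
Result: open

Step: push[north]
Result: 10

Step: move[north]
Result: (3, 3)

Step: sense[north]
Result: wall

Step: sense[east]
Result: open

Step: push[east]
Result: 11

Step: move[east]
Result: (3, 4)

Step: sense[south]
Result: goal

Step: move[south]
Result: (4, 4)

Answer: (4, 4)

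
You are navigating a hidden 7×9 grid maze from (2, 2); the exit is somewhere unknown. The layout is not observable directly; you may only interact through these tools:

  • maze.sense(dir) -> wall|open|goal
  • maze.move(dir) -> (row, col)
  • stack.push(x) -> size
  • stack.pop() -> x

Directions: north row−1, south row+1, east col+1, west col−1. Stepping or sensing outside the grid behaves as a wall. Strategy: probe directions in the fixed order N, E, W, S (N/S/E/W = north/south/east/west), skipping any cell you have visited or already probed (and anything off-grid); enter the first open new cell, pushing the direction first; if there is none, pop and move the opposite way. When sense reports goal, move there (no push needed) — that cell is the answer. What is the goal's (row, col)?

Do: sense[dir→north]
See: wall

Do: sense[dir→east]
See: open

Do: push[x→east]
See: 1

Do: move[dir→east]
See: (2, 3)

Do: sense[dir→north]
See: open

Do: push[x→north]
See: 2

Do: move[dir→north]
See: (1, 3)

Do: sense[dir→north]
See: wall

Do: sense[dir→east]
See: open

Do: push[x→east]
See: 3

Do: move[dir→east]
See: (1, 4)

Do: sense[dir→north]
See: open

Do: push[x→north]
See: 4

Do: move[dir→north]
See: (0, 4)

Do: sense[dir→east]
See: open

Do: push[x→east]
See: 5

Do: move[dir→east]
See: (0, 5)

Do: sense[dir→east]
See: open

Do: push[x→east]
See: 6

Do: move[dir→east]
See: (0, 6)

Do: sense[dir→east]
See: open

Do: push[x→east]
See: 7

Do: move[dir→east]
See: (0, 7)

Do: sense[dir→east]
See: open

Do: push[x→east]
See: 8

Do: move[dir→east]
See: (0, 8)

Do: sense[dir→south]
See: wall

Do: pop[]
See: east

Do: move[dir→west]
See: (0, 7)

Do: sense[dir→south]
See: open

Do: push[x→south]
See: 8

Do: move[dir→south]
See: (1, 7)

Do: sense[dir→west]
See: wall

Do: sense[dir→south]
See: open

Do: push[x→south]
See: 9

Do: move[dir→south]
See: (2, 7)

Do: sense[dir→east]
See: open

Do: push[x→east]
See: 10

Do: move[dir→east]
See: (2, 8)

Do: sense[dir→south]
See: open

Do: push[x→south]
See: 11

Do: move[dir→south]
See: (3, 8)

Do: sense[dir→west]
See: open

Do: push[x→west]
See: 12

Do: move[dir→west]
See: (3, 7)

Do: sense[dir→west]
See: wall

Do: sense[dir→south]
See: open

Do: push[x→south]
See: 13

Do: move[dir→south]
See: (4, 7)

Do: sense[dir→east]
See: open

Do: push[x→east]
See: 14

Do: move[dir→east]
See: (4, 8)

Do: sense[dir→south]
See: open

Do: push[x→south]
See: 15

Do: move[dir→south]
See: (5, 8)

Do: sense[dir→west]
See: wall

Do: sense[dir→south]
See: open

Do: push[x→south]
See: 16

Do: move[dir→south]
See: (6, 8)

Do: sense[dir→west]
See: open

Do: push[x→west]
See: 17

Do: move[dir→west]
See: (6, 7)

Do: sense[dir→west]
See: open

Do: push[x→west]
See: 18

Do: move[dir→west]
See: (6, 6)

Do: sense[dir→north]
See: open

Do: push[x→north]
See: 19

Do: move[dir→north]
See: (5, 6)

Do: sense[dir→north]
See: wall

Do: sense[dir→west]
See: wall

Do: pop[]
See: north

Do: move[dir→south]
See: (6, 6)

Do: sense[dir→west]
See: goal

Do: move[dir→west]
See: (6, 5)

Answer: (6, 5)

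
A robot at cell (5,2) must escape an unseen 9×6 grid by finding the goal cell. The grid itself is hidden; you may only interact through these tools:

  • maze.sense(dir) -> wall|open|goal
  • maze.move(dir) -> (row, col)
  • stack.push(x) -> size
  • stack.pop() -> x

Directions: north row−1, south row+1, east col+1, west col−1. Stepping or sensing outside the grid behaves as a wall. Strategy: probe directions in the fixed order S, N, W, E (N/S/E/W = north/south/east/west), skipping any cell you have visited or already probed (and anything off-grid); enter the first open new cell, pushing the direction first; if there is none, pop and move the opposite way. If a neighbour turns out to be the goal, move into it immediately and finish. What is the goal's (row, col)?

==> sense(dir=south)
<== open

==> push(x=south)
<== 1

==> move(dir=south)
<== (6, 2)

==> sense(dir=south)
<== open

==> push(x=south)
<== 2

==> move(dir=south)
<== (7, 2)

==> sense(dir=south)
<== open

==> push(x=south)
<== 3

==> move(dir=south)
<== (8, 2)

==> sense(dir=west)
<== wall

==> sense(dir=east)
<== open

==> push(x=east)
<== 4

==> move(dir=east)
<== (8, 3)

==> sense(dir=north)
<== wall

==> sense(dir=east)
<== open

==> push(x=east)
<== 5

==> move(dir=east)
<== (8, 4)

==> sense(dir=north)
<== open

==> push(x=north)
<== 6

==> move(dir=north)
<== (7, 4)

==> sense(dir=north)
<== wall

==> sense(dir=east)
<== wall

==> pop()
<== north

==> move(dir=south)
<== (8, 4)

==> sense(dir=east)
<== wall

==> pop()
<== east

==> move(dir=west)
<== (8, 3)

==> pop()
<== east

==> move(dir=west)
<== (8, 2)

==> pop()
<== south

==> move(dir=north)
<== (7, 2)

==> sense(dir=west)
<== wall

==> pop()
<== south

==> move(dir=north)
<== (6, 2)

==> sense(dir=west)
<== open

==> push(x=west)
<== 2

==> move(dir=west)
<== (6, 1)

==> sense(dir=north)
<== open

==> push(x=north)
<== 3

==> move(dir=north)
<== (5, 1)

==> sense(dir=north)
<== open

==> push(x=north)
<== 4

==> move(dir=north)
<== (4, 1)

==> sense(dir=north)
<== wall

==> sense(dir=west)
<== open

==> push(x=west)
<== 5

==> move(dir=west)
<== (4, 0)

==> sense(dir=south)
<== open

==> push(x=south)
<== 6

==> move(dir=south)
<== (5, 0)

==> sense(dir=south)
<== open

==> push(x=south)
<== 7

==> move(dir=south)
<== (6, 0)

==> sense(dir=south)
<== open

==> push(x=south)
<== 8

==> move(dir=south)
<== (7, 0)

==> sense(dir=south)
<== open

==> push(x=south)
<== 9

==> move(dir=south)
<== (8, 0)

==> pop()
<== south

==> move(dir=north)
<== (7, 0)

==> pop()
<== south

==> move(dir=north)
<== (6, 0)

==> pop()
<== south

==> move(dir=north)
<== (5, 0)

==> pop()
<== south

==> move(dir=north)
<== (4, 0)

==> sense(dir=north)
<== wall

==> pop()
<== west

==> move(dir=east)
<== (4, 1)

==> sense(dir=east)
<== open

==> push(x=east)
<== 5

==> move(dir=east)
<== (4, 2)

==> sense(dir=north)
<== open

==> push(x=north)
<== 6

==> move(dir=north)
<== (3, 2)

==> sense(dir=north)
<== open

==> push(x=north)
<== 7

==> move(dir=north)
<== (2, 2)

==> sense(dir=north)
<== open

==> push(x=north)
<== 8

==> move(dir=north)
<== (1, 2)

==> sense(dir=north)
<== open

==> push(x=north)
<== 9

==> move(dir=north)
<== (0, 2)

==> sense(dir=west)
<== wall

==> sense(dir=east)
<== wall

==> pop()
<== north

==> move(dir=south)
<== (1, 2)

==> sense(dir=west)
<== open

==> push(x=west)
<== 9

==> move(dir=west)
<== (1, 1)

==> sense(dir=south)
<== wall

==> sense(dir=west)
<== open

==> push(x=west)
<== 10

==> move(dir=west)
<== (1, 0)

==> sense(dir=south)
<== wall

==> sense(dir=north)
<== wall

==> pop()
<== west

==> move(dir=east)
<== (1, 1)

==> pop()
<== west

==> move(dir=east)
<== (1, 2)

==> sense(dir=east)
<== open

==> push(x=east)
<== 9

==> move(dir=east)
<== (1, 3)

==> sense(dir=south)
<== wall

==> sense(dir=east)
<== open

==> push(x=east)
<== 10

==> move(dir=east)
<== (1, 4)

==> sense(dir=south)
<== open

==> push(x=south)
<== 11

==> move(dir=south)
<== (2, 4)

==> sense(dir=south)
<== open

==> push(x=south)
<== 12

==> move(dir=south)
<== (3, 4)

==> sense(dir=south)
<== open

==> push(x=south)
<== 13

==> move(dir=south)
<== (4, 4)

==> sense(dir=south)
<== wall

==> sense(dir=west)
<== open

==> push(x=west)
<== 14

==> move(dir=west)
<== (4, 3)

==> sense(dir=south)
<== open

==> push(x=south)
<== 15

==> move(dir=south)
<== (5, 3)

==> sense(dir=south)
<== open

==> push(x=south)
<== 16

==> move(dir=south)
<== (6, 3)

==> pop()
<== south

==> move(dir=north)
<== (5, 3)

==> pop()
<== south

==> move(dir=north)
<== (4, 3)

==> sense(dir=north)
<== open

==> push(x=north)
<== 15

==> move(dir=north)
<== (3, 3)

==> pop()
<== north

==> move(dir=south)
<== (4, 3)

==> pop()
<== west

==> move(dir=east)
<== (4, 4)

==> sense(dir=east)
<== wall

==> pop()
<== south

==> move(dir=north)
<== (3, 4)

==> sense(dir=east)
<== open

==> push(x=east)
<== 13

==> move(dir=east)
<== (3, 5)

==> sense(dir=north)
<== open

==> push(x=north)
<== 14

==> move(dir=north)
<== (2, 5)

==> sense(dir=north)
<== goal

==> move(dir=north)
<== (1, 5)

Answer: (1, 5)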